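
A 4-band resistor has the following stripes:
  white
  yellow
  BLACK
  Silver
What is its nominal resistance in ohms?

White → 9 (first significant figure)
Yellow → 4 (second significant figure)
Black → ×1 multiplier
94 × 1 = 94 Ω

94 Ω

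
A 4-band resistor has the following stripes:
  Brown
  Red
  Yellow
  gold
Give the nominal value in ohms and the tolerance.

120000 Ω ±5%

Brown → 1 (first significant figure)
Red → 2 (second significant figure)
Yellow → ×10^4 multiplier
Gold → ±5% tolerance
12 × 10000 = 120000 Ω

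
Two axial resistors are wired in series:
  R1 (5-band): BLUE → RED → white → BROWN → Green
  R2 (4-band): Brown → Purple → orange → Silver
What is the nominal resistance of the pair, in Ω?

23290 Ω

R1: blue, red, white → 629; brown ×10 → 6290 Ω.
R2: brown, violet → 17; orange ×10^3 → 17000 Ω.
Series: 6290 + 17000 = 23290 Ω.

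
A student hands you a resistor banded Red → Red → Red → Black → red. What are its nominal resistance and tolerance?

Red → 2 (first significant figure)
Red → 2 (second significant figure)
Red → 2 (third significant figure)
Black → ×1 multiplier
Red → ±2% tolerance
222 × 1 = 222 Ω

222 Ω ±2%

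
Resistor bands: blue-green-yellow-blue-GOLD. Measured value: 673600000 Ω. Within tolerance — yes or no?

yes

Blue → 6 (first significant figure)
Green → 5 (second significant figure)
Yellow → 4 (third significant figure)
Blue → ×10^6 multiplier
Gold → ±5% tolerance
654 × 1000000 = 654000000 Ω
Allowed range: 621300000 Ω to 686700000 Ω.
673600000 Ω lies inside that range.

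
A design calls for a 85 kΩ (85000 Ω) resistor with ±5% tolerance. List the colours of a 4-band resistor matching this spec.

85000 Ω = 85 × 10^3.
8 → grey
5 → green
Multiplier 10^3 → orange.
±5% tolerance → gold.

grey, green, orange, gold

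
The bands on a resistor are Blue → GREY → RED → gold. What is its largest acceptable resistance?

7140 Ω

Blue → 6 (first significant figure)
Grey → 8 (second significant figure)
Red → ×10^2 multiplier
Gold → ±5% tolerance
68 × 100 = 6800 Ω
Largest = 6800 × (1 + 5/100) = 7140 Ω.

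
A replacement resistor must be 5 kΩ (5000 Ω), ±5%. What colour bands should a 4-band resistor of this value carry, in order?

green, black, red, gold

5000 Ω = 50 × 10^2.
5 → green
0 → black
Multiplier 10^2 → red.
±5% tolerance → gold.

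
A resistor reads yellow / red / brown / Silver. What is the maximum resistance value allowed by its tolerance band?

Yellow → 4 (first significant figure)
Red → 2 (second significant figure)
Brown → ×10 multiplier
Silver → ±10% tolerance
42 × 10 = 420 Ω
Maximum = 420 × (1 + 10/100) = 462 Ω.

462 Ω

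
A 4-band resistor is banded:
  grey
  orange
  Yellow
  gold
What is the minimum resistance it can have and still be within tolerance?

788500 Ω

Grey → 8 (first significant figure)
Orange → 3 (second significant figure)
Yellow → ×10^4 multiplier
Gold → ±5% tolerance
83 × 10000 = 830000 Ω
Minimum = 830000 × (1 − 5/100) = 788500 Ω.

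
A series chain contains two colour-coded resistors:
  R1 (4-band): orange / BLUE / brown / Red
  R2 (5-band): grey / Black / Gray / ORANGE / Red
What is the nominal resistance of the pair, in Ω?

808360 Ω

R1: orange, blue → 36; brown ×10 → 360 Ω.
R2: grey, black, grey → 808; orange ×10^3 → 808000 Ω.
Series: 360 + 808000 = 808360 Ω.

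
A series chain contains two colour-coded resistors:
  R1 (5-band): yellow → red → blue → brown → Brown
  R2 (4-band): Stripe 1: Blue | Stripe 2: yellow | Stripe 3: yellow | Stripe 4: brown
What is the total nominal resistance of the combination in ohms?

644260 Ω

R1: yellow, red, blue → 426; brown ×10 → 4260 Ω.
R2: blue, yellow → 64; yellow ×10^4 → 640000 Ω.
Series: 4260 + 640000 = 644260 Ω.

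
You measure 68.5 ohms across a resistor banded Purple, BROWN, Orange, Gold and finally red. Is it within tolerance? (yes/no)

no

Violet → 7 (first significant figure)
Brown → 1 (second significant figure)
Orange → 3 (third significant figure)
Gold → ×0.1 multiplier
Red → ±2% tolerance
713 × 0.1 = 71.3 Ω
Allowed range: 69.874 Ω to 72.726 Ω.
68.5 ohms lies outside that range.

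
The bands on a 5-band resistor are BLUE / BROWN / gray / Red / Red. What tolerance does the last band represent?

The last band, red, is the tolerance band.
Red corresponds to ±2%.

±2%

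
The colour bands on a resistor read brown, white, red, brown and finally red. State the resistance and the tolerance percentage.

1920 Ω ±2%

Brown → 1 (first significant figure)
White → 9 (second significant figure)
Red → 2 (third significant figure)
Brown → ×10 multiplier
Red → ±2% tolerance
192 × 10 = 1920 Ω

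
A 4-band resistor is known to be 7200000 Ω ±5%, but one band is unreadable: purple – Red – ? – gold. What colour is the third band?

7200000 Ω = 72 × 10^5.
The third band is the multiplier, 10^5, which is green.

green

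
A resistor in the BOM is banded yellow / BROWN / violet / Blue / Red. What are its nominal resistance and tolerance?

Yellow → 4 (first significant figure)
Brown → 1 (second significant figure)
Violet → 7 (third significant figure)
Blue → ×10^6 multiplier
Red → ±2% tolerance
417 × 1000000 = 417000000 Ω

417000000 Ω ±2%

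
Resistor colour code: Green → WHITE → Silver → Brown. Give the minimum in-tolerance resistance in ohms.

Green → 5 (first significant figure)
White → 9 (second significant figure)
Silver → ×0.01 multiplier
Brown → ±1% tolerance
59 × 0.01 = 0.59 Ω
Minimum = 0.59 × (1 − 1/100) = 0.5841 Ω.

0.5841 Ω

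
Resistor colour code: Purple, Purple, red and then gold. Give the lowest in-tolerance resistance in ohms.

7315 Ω

Violet → 7 (first significant figure)
Violet → 7 (second significant figure)
Red → ×10^2 multiplier
Gold → ±5% tolerance
77 × 100 = 7700 Ω
Lowest = 7700 × (1 − 5/100) = 7315 Ω.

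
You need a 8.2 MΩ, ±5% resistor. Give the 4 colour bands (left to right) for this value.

8200000 Ω = 82 × 10^5.
8 → grey
2 → red
Multiplier 10^5 → green.
±5% tolerance → gold.

grey, red, green, gold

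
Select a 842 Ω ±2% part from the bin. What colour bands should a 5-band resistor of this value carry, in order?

842 Ω = 842 × 10^0.
8 → grey
4 → yellow
2 → red
Multiplier 10^0 → black.
±2% tolerance → red.

grey, yellow, red, black, red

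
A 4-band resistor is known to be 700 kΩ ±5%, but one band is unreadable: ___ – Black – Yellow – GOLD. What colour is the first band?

700000 Ω = 70 × 10^4.
The first band gives digit 7 of the significand, and 7 is violet.

violet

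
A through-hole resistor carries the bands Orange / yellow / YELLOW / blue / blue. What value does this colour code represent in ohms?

344000000 Ω

Orange → 3 (first significant figure)
Yellow → 4 (second significant figure)
Yellow → 4 (third significant figure)
Blue → ×10^6 multiplier
344 × 1000000 = 344000000 Ω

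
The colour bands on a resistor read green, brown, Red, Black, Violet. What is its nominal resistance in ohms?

512 Ω

Green → 5 (first significant figure)
Brown → 1 (second significant figure)
Red → 2 (third significant figure)
Black → ×1 multiplier
512 × 1 = 512 Ω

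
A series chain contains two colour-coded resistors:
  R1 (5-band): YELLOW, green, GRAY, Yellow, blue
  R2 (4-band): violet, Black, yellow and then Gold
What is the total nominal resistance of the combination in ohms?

5280000 Ω

R1: yellow, green, grey → 458; yellow ×10^4 → 4580000 Ω.
R2: violet, black → 70; yellow ×10^4 → 700000 Ω.
Series: 4580000 + 700000 = 5280000 Ω.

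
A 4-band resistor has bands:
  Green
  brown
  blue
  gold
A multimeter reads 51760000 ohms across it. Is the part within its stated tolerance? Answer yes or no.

yes

Green → 5 (first significant figure)
Brown → 1 (second significant figure)
Blue → ×10^6 multiplier
Gold → ±5% tolerance
51 × 1000000 = 51000000 Ω
Allowed range: 48450000 Ω to 53550000 Ω.
51760000 ohms lies inside that range.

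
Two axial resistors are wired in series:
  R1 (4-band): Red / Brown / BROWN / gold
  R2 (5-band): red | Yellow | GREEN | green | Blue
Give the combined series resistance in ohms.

R1: red, brown → 21; brown ×10 → 210 Ω.
R2: red, yellow, green → 245; green ×10^5 → 24500000 Ω.
Series: 210 + 24500000 = 24500210 Ω.

24500210 Ω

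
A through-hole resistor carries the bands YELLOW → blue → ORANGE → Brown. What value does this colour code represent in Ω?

46000 Ω

Yellow → 4 (first significant figure)
Blue → 6 (second significant figure)
Orange → ×10^3 multiplier
46 × 1000 = 46000 Ω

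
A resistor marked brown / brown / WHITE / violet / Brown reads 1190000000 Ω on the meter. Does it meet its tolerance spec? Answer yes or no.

yes

Brown → 1 (first significant figure)
Brown → 1 (second significant figure)
White → 9 (third significant figure)
Violet → ×10^7 multiplier
Brown → ±1% tolerance
119 × 10000000 = 1190000000 Ω
Allowed range: 1178100000 Ω to 1201900000 Ω.
1190000000 Ω lies inside that range.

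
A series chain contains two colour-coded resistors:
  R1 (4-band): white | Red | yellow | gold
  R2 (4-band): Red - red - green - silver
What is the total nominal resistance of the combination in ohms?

R1: white, red → 92; yellow ×10^4 → 920000 Ω.
R2: red, red → 22; green ×10^5 → 2200000 Ω.
Series: 920000 + 2200000 = 3120000 Ω.

3120000 Ω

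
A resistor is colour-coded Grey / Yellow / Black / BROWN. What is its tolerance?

The last band, brown, is the tolerance band.
Brown corresponds to ±1%.

±1%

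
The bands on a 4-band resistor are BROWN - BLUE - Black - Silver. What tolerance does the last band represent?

±10%

The last band, silver, is the tolerance band.
Silver corresponds to ±10%.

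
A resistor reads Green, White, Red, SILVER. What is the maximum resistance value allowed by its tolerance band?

Green → 5 (first significant figure)
White → 9 (second significant figure)
Red → ×10^2 multiplier
Silver → ±10% tolerance
59 × 100 = 5900 Ω
Maximum = 5900 × (1 + 10/100) = 6490 Ω.

6490 Ω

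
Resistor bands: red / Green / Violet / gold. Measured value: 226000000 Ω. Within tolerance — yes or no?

Red → 2 (first significant figure)
Green → 5 (second significant figure)
Violet → ×10^7 multiplier
Gold → ±5% tolerance
25 × 10000000 = 250000000 Ω
Allowed range: 237500000 Ω to 262500000 Ω.
226000000 Ω lies outside that range.

no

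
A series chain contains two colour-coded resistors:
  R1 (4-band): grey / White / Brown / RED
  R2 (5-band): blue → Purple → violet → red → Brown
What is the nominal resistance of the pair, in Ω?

R1: grey, white → 89; brown ×10 → 890 Ω.
R2: blue, violet, violet → 677; red ×10^2 → 67700 Ω.
Series: 890 + 67700 = 68590 Ω.

68590 Ω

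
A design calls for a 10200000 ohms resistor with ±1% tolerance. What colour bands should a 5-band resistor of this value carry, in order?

10200000 Ω = 102 × 10^5.
1 → brown
0 → black
2 → red
Multiplier 10^5 → green.
±1% tolerance → brown.

brown, black, red, green, brown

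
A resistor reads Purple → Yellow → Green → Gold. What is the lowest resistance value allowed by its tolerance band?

Violet → 7 (first significant figure)
Yellow → 4 (second significant figure)
Green → ×10^5 multiplier
Gold → ±5% tolerance
74 × 100000 = 7400000 Ω
Lowest = 7400000 × (1 − 5/100) = 7030000 Ω.

7030000 Ω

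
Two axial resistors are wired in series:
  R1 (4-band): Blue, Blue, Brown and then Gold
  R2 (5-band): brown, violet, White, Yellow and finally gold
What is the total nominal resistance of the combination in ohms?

R1: blue, blue → 66; brown ×10 → 660 Ω.
R2: brown, violet, white → 179; yellow ×10^4 → 1790000 Ω.
Series: 660 + 1790000 = 1790660 Ω.

1790660 Ω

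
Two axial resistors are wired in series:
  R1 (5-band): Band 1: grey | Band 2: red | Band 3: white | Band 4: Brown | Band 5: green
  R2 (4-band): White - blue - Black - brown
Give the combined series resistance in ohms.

8386 Ω

R1: grey, red, white → 829; brown ×10 → 8290 Ω.
R2: white, blue → 96; black ×1 → 96 Ω.
Series: 8290 + 96 = 8386 Ω.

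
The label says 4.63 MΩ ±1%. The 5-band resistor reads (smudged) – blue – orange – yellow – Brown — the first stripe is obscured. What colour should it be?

yellow

4630000 Ω = 463 × 10^4.
The first band gives digit 4 of the significand, and 4 is yellow.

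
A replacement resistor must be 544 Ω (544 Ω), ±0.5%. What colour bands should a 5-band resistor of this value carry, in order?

544 Ω = 544 × 10^0.
5 → green
4 → yellow
4 → yellow
Multiplier 10^0 → black.
±0.5% tolerance → green.

green, yellow, yellow, black, green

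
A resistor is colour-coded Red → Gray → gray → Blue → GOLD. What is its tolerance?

±5%

The last band, gold, is the tolerance band.
Gold corresponds to ±5%.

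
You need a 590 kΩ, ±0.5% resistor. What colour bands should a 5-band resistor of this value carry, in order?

590000 Ω = 590 × 10^3.
5 → green
9 → white
0 → black
Multiplier 10^3 → orange.
±0.5% tolerance → green.

green, white, black, orange, green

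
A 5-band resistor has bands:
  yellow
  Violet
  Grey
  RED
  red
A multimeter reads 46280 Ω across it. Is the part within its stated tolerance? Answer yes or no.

no

Yellow → 4 (first significant figure)
Violet → 7 (second significant figure)
Grey → 8 (third significant figure)
Red → ×10^2 multiplier
Red → ±2% tolerance
478 × 100 = 47800 Ω
Allowed range: 46844 Ω to 48756 Ω.
46280 Ω lies outside that range.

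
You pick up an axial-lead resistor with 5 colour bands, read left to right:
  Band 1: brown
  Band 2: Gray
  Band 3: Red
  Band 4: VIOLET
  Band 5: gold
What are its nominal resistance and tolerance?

Brown → 1 (first significant figure)
Grey → 8 (second significant figure)
Red → 2 (third significant figure)
Violet → ×10^7 multiplier
Gold → ±5% tolerance
182 × 10000000 = 1820000000 Ω

1820000000 Ω ±5%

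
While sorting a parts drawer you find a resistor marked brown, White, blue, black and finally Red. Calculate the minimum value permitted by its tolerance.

Brown → 1 (first significant figure)
White → 9 (second significant figure)
Blue → 6 (third significant figure)
Black → ×1 multiplier
Red → ±2% tolerance
196 × 1 = 196 Ω
Minimum = 196 × (1 − 2/100) = 192.08 Ω.

192.08 Ω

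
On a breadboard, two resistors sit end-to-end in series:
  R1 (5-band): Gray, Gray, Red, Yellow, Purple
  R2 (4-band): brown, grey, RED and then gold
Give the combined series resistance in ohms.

R1: grey, grey, red → 882; yellow ×10^4 → 8820000 Ω.
R2: brown, grey → 18; red ×10^2 → 1800 Ω.
Series: 8820000 + 1800 = 8821800 Ω.

8821800 Ω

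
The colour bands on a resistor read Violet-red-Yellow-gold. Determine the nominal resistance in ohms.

720000 Ω

Violet → 7 (first significant figure)
Red → 2 (second significant figure)
Yellow → ×10^4 multiplier
72 × 10000 = 720000 Ω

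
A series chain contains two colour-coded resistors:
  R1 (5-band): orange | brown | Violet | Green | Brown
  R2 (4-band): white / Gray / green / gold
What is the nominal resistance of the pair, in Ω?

41500000 Ω

R1: orange, brown, violet → 317; green ×10^5 → 31700000 Ω.
R2: white, grey → 98; green ×10^5 → 9800000 Ω.
Series: 31700000 + 9800000 = 41500000 Ω.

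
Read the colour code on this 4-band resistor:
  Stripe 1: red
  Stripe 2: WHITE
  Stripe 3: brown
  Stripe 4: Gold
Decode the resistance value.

Red → 2 (first significant figure)
White → 9 (second significant figure)
Brown → ×10 multiplier
29 × 10 = 290 Ω

290 Ω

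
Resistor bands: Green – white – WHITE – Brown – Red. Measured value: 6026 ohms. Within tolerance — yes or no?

Green → 5 (first significant figure)
White → 9 (second significant figure)
White → 9 (third significant figure)
Brown → ×10 multiplier
Red → ±2% tolerance
599 × 10 = 5990 Ω
Allowed range: 5870.2 Ω to 6109.8 Ω.
6026 ohms lies inside that range.

yes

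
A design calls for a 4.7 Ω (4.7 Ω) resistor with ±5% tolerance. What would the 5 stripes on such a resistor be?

yellow, violet, black, silver, gold

4.7 Ω = 470 × 10^-2.
4 → yellow
7 → violet
0 → black
Multiplier 10^-2 → silver.
±5% tolerance → gold.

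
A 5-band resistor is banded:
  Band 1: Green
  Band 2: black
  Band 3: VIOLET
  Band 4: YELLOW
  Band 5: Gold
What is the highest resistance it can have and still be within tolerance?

5323500 Ω

Green → 5 (first significant figure)
Black → 0 (second significant figure)
Violet → 7 (third significant figure)
Yellow → ×10^4 multiplier
Gold → ±5% tolerance
507 × 10000 = 5070000 Ω
Highest = 5070000 × (1 + 5/100) = 5323500 Ω.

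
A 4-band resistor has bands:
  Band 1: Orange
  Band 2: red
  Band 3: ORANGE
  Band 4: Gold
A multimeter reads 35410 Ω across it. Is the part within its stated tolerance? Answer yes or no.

no

Orange → 3 (first significant figure)
Red → 2 (second significant figure)
Orange → ×10^3 multiplier
Gold → ±5% tolerance
32 × 1000 = 32000 Ω
Allowed range: 30400 Ω to 33600 Ω.
35410 Ω lies outside that range.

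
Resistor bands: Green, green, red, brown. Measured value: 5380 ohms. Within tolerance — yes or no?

no

Green → 5 (first significant figure)
Green → 5 (second significant figure)
Red → ×10^2 multiplier
Brown → ±1% tolerance
55 × 100 = 5500 Ω
Allowed range: 5445 Ω to 5555 Ω.
5380 ohms lies outside that range.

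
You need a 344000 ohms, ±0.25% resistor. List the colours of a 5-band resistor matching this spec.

orange, yellow, yellow, orange, blue

344000 Ω = 344 × 10^3.
3 → orange
4 → yellow
4 → yellow
Multiplier 10^3 → orange.
±0.25% tolerance → blue.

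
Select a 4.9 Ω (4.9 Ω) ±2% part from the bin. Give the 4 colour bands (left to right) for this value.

4.9 Ω = 49 × 10^-1.
4 → yellow
9 → white
Multiplier 10^-1 → gold.
±2% tolerance → red.

yellow, white, gold, red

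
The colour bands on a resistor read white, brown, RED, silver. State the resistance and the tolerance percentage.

White → 9 (first significant figure)
Brown → 1 (second significant figure)
Red → ×10^2 multiplier
Silver → ±10% tolerance
91 × 100 = 9100 Ω

9100 Ω ±10%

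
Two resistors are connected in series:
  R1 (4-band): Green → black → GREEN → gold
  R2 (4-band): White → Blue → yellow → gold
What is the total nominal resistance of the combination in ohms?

R1: green, black → 50; green ×10^5 → 5000000 Ω.
R2: white, blue → 96; yellow ×10^4 → 960000 Ω.
Series: 5000000 + 960000 = 5960000 Ω.

5960000 Ω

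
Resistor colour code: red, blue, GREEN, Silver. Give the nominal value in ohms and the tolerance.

2600000 Ω ±10%

Red → 2 (first significant figure)
Blue → 6 (second significant figure)
Green → ×10^5 multiplier
Silver → ±10% tolerance
26 × 100000 = 2600000 Ω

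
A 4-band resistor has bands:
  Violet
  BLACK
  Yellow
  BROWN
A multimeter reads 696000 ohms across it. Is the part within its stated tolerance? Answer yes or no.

Violet → 7 (first significant figure)
Black → 0 (second significant figure)
Yellow → ×10^4 multiplier
Brown → ±1% tolerance
70 × 10000 = 700000 Ω
Allowed range: 693000 Ω to 707000 Ω.
696000 ohms lies inside that range.

yes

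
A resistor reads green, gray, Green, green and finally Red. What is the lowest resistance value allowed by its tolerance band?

57330000 Ω

Green → 5 (first significant figure)
Grey → 8 (second significant figure)
Green → 5 (third significant figure)
Green → ×10^5 multiplier
Red → ±2% tolerance
585 × 100000 = 58500000 Ω
Lowest = 58500000 × (1 − 2/100) = 57330000 Ω.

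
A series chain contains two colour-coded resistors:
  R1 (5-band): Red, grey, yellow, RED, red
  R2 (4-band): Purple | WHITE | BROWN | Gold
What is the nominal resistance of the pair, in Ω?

R1: red, grey, yellow → 284; red ×10^2 → 28400 Ω.
R2: violet, white → 79; brown ×10 → 790 Ω.
Series: 28400 + 790 = 29190 Ω.

29190 Ω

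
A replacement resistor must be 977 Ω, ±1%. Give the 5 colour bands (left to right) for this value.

white, violet, violet, black, brown

977 Ω = 977 × 10^0.
9 → white
7 → violet
7 → violet
Multiplier 10^0 → black.
±1% tolerance → brown.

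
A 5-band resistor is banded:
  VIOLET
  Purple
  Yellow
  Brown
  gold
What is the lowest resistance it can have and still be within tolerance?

Violet → 7 (first significant figure)
Violet → 7 (second significant figure)
Yellow → 4 (third significant figure)
Brown → ×10 multiplier
Gold → ±5% tolerance
774 × 10 = 7740 Ω
Lowest = 7740 × (1 − 5/100) = 7353 Ω.

7353 Ω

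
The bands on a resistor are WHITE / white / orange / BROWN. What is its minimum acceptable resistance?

98010 Ω

White → 9 (first significant figure)
White → 9 (second significant figure)
Orange → ×10^3 multiplier
Brown → ±1% tolerance
99 × 1000 = 99000 Ω
Minimum = 99000 × (1 − 1/100) = 98010 Ω.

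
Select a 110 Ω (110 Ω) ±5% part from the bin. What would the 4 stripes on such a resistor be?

110 Ω = 11 × 10^1.
1 → brown
1 → brown
Multiplier 10^1 → brown.
±5% tolerance → gold.

brown, brown, brown, gold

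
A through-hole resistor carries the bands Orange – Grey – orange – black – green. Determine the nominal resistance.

Orange → 3 (first significant figure)
Grey → 8 (second significant figure)
Orange → 3 (third significant figure)
Black → ×1 multiplier
383 × 1 = 383 Ω

383 Ω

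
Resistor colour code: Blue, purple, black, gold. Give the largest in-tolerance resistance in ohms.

70.35 Ω

Blue → 6 (first significant figure)
Violet → 7 (second significant figure)
Black → ×1 multiplier
Gold → ±5% tolerance
67 × 1 = 67 Ω
Largest = 67 × (1 + 5/100) = 70.35 Ω.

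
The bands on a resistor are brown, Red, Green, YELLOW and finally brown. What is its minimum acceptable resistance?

Brown → 1 (first significant figure)
Red → 2 (second significant figure)
Green → 5 (third significant figure)
Yellow → ×10^4 multiplier
Brown → ±1% tolerance
125 × 10000 = 1250000 Ω
Minimum = 1250000 × (1 − 1/100) = 1237500 Ω.

1237500 Ω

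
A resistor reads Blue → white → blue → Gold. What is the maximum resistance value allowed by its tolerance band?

72450000 Ω

Blue → 6 (first significant figure)
White → 9 (second significant figure)
Blue → ×10^6 multiplier
Gold → ±5% tolerance
69 × 1000000 = 69000000 Ω
Maximum = 69000000 × (1 + 5/100) = 72450000 Ω.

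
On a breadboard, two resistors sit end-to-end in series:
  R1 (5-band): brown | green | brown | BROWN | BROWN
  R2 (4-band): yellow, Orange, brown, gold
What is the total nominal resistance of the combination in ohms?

R1: brown, green, brown → 151; brown ×10 → 1510 Ω.
R2: yellow, orange → 43; brown ×10 → 430 Ω.
Series: 1510 + 430 = 1940 Ω.

1940 Ω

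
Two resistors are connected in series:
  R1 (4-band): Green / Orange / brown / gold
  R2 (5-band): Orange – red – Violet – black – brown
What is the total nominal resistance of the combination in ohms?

R1: green, orange → 53; brown ×10 → 530 Ω.
R2: orange, red, violet → 327; black ×1 → 327 Ω.
Series: 530 + 327 = 857 Ω.

857 Ω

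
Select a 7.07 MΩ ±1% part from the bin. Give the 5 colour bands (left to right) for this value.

violet, black, violet, yellow, brown

7070000 Ω = 707 × 10^4.
7 → violet
0 → black
7 → violet
Multiplier 10^4 → yellow.
±1% tolerance → brown.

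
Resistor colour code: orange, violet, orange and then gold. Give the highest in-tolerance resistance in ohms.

38850 Ω

Orange → 3 (first significant figure)
Violet → 7 (second significant figure)
Orange → ×10^3 multiplier
Gold → ±5% tolerance
37 × 1000 = 37000 Ω
Highest = 37000 × (1 + 5/100) = 38850 Ω.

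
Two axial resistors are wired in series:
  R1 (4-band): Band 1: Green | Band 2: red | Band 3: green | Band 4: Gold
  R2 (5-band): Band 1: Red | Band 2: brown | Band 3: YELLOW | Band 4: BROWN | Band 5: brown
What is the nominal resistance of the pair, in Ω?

R1: green, red → 52; green ×10^5 → 5200000 Ω.
R2: red, brown, yellow → 214; brown ×10 → 2140 Ω.
Series: 5200000 + 2140 = 5202140 Ω.

5202140 Ω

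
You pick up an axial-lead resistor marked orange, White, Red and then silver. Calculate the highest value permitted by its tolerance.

4290 Ω

Orange → 3 (first significant figure)
White → 9 (second significant figure)
Red → ×10^2 multiplier
Silver → ±10% tolerance
39 × 100 = 3900 Ω
Highest = 3900 × (1 + 10/100) = 4290 Ω.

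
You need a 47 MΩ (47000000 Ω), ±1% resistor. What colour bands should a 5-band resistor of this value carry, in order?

yellow, violet, black, green, brown

47000000 Ω = 470 × 10^5.
4 → yellow
7 → violet
0 → black
Multiplier 10^5 → green.
±1% tolerance → brown.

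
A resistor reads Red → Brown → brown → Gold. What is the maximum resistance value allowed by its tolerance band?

Red → 2 (first significant figure)
Brown → 1 (second significant figure)
Brown → ×10 multiplier
Gold → ±5% tolerance
21 × 10 = 210 Ω
Maximum = 210 × (1 + 5/100) = 220.5 Ω.

220.5 Ω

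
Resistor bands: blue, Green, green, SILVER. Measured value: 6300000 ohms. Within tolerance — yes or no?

Blue → 6 (first significant figure)
Green → 5 (second significant figure)
Green → ×10^5 multiplier
Silver → ±10% tolerance
65 × 100000 = 6500000 Ω
Allowed range: 5850000 Ω to 7150000 Ω.
6300000 ohms lies inside that range.

yes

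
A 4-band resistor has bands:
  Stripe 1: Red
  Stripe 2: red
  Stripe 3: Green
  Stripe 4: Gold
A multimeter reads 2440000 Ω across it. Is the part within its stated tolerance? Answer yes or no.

no

Red → 2 (first significant figure)
Red → 2 (second significant figure)
Green → ×10^5 multiplier
Gold → ±5% tolerance
22 × 100000 = 2200000 Ω
Allowed range: 2090000 Ω to 2310000 Ω.
2440000 Ω lies outside that range.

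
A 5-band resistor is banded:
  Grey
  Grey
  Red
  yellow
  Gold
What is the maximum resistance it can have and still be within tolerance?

Grey → 8 (first significant figure)
Grey → 8 (second significant figure)
Red → 2 (third significant figure)
Yellow → ×10^4 multiplier
Gold → ±5% tolerance
882 × 10000 = 8820000 Ω
Maximum = 8820000 × (1 + 5/100) = 9261000 Ω.

9261000 Ω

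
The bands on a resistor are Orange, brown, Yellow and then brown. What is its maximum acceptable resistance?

Orange → 3 (first significant figure)
Brown → 1 (second significant figure)
Yellow → ×10^4 multiplier
Brown → ±1% tolerance
31 × 10000 = 310000 Ω
Maximum = 310000 × (1 + 1/100) = 313100 Ω.

313100 Ω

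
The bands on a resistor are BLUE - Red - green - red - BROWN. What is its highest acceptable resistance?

Blue → 6 (first significant figure)
Red → 2 (second significant figure)
Green → 5 (third significant figure)
Red → ×10^2 multiplier
Brown → ±1% tolerance
625 × 100 = 62500 Ω
Highest = 62500 × (1 + 1/100) = 63125 Ω.

63125 Ω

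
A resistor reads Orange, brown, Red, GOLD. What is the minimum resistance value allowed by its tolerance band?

Orange → 3 (first significant figure)
Brown → 1 (second significant figure)
Red → ×10^2 multiplier
Gold → ±5% tolerance
31 × 100 = 3100 Ω
Minimum = 3100 × (1 − 5/100) = 2945 Ω.

2945 Ω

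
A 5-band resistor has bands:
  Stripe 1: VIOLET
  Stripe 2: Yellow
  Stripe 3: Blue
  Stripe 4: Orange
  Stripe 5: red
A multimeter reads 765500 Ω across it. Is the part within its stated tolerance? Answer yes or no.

no

Violet → 7 (first significant figure)
Yellow → 4 (second significant figure)
Blue → 6 (third significant figure)
Orange → ×10^3 multiplier
Red → ±2% tolerance
746 × 1000 = 746000 Ω
Allowed range: 731080 Ω to 760920 Ω.
765500 Ω lies outside that range.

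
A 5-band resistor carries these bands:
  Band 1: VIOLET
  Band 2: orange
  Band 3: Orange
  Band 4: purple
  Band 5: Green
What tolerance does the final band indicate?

The last band, green, is the tolerance band.
Green corresponds to ±0.5%.

±0.5%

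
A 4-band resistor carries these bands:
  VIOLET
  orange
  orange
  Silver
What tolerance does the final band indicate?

±10%

The last band, silver, is the tolerance band.
Silver corresponds to ±10%.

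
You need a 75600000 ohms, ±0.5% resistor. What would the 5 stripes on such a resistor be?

violet, green, blue, green, green

75600000 Ω = 756 × 10^5.
7 → violet
5 → green
6 → blue
Multiplier 10^5 → green.
±0.5% tolerance → green.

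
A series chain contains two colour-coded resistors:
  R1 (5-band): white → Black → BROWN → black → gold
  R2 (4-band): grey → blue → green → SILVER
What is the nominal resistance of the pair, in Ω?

R1: white, black, brown → 901; black ×1 → 901 Ω.
R2: grey, blue → 86; green ×10^5 → 8600000 Ω.
Series: 901 + 8600000 = 8600901 Ω.

8600901 Ω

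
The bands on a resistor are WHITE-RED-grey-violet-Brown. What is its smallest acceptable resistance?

White → 9 (first significant figure)
Red → 2 (second significant figure)
Grey → 8 (third significant figure)
Violet → ×10^7 multiplier
Brown → ±1% tolerance
928 × 10000000 = 9280000000 Ω
Smallest = 9280000000 × (1 − 1/100) = 9187200000 Ω.

9187200000 Ω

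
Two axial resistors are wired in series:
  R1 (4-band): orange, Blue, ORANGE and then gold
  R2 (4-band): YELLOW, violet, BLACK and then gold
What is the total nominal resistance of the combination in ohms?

36047 Ω

R1: orange, blue → 36; orange ×10^3 → 36000 Ω.
R2: yellow, violet → 47; black ×1 → 47 Ω.
Series: 36000 + 47 = 36047 Ω.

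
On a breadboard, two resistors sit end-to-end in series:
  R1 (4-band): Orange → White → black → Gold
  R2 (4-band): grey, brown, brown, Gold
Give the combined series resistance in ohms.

R1: orange, white → 39; black ×1 → 39 Ω.
R2: grey, brown → 81; brown ×10 → 810 Ω.
Series: 39 + 810 = 849 Ω.

849 Ω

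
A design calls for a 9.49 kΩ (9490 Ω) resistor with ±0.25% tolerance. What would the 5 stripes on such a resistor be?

9490 Ω = 949 × 10^1.
9 → white
4 → yellow
9 → white
Multiplier 10^1 → brown.
±0.25% tolerance → blue.

white, yellow, white, brown, blue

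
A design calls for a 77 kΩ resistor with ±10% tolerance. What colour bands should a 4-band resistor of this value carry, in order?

violet, violet, orange, silver

77000 Ω = 77 × 10^3.
7 → violet
7 → violet
Multiplier 10^3 → orange.
±10% tolerance → silver.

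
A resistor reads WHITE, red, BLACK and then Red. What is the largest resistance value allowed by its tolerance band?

White → 9 (first significant figure)
Red → 2 (second significant figure)
Black → ×1 multiplier
Red → ±2% tolerance
92 × 1 = 92 Ω
Largest = 92 × (1 + 2/100) = 93.84 Ω.

93.84 Ω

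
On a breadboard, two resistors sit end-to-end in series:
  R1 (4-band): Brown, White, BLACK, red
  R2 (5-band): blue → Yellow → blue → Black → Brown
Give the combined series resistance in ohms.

665 Ω

R1: brown, white → 19; black ×1 → 19 Ω.
R2: blue, yellow, blue → 646; black ×1 → 646 Ω.
Series: 19 + 646 = 665 Ω.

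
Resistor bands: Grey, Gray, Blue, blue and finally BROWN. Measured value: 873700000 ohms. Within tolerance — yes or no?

Grey → 8 (first significant figure)
Grey → 8 (second significant figure)
Blue → 6 (third significant figure)
Blue → ×10^6 multiplier
Brown → ±1% tolerance
886 × 1000000 = 886000000 Ω
Allowed range: 877140000 Ω to 894860000 Ω.
873700000 ohms lies outside that range.

no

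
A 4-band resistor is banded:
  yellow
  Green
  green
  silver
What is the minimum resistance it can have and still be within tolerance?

Yellow → 4 (first significant figure)
Green → 5 (second significant figure)
Green → ×10^5 multiplier
Silver → ±10% tolerance
45 × 100000 = 4500000 Ω
Minimum = 4500000 × (1 − 10/100) = 4050000 Ω.

4050000 Ω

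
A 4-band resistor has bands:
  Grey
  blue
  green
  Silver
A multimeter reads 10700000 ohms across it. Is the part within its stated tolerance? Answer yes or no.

no

Grey → 8 (first significant figure)
Blue → 6 (second significant figure)
Green → ×10^5 multiplier
Silver → ±10% tolerance
86 × 100000 = 8600000 Ω
Allowed range: 7740000 Ω to 9460000 Ω.
10700000 ohms lies outside that range.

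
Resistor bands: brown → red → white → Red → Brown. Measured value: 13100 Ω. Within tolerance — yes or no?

no

Brown → 1 (first significant figure)
Red → 2 (second significant figure)
White → 9 (third significant figure)
Red → ×10^2 multiplier
Brown → ±1% tolerance
129 × 100 = 12900 Ω
Allowed range: 12771 Ω to 13029 Ω.
13100 Ω lies outside that range.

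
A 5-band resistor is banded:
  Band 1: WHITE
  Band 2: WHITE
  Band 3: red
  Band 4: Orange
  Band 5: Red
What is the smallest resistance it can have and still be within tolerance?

White → 9 (first significant figure)
White → 9 (second significant figure)
Red → 2 (third significant figure)
Orange → ×10^3 multiplier
Red → ±2% tolerance
992 × 1000 = 992000 Ω
Smallest = 992000 × (1 − 2/100) = 972160 Ω.

972160 Ω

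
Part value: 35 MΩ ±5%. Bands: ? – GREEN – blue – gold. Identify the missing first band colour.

orange

35000000 Ω = 35 × 10^6.
The first band gives digit 3 of the significand, and 3 is orange.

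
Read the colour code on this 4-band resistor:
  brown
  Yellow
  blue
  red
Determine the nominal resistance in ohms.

14000000 Ω

Brown → 1 (first significant figure)
Yellow → 4 (second significant figure)
Blue → ×10^6 multiplier
14 × 1000000 = 14000000 Ω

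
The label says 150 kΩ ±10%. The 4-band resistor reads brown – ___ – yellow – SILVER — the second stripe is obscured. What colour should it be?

green

150000 Ω = 15 × 10^4.
The second band gives digit 5 of the significand, and 5 is green.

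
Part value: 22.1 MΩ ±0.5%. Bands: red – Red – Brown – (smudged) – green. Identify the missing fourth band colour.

22100000 Ω = 221 × 10^5.
The fourth band is the multiplier, 10^5, which is green.

green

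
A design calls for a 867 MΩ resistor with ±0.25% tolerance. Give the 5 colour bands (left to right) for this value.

867000000 Ω = 867 × 10^6.
8 → grey
6 → blue
7 → violet
Multiplier 10^6 → blue.
±0.25% tolerance → blue.

grey, blue, violet, blue, blue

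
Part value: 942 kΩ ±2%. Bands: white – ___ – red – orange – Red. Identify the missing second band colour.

yellow

942000 Ω = 942 × 10^3.
The second band gives digit 4 of the significand, and 4 is yellow.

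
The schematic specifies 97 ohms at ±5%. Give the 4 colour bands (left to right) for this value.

white, violet, black, gold

97 Ω = 97 × 10^0.
9 → white
7 → violet
Multiplier 10^0 → black.
±5% tolerance → gold.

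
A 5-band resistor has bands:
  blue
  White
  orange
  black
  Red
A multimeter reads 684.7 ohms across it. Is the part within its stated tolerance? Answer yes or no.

Blue → 6 (first significant figure)
White → 9 (second significant figure)
Orange → 3 (third significant figure)
Black → ×1 multiplier
Red → ±2% tolerance
693 × 1 = 693 Ω
Allowed range: 679.14 Ω to 706.86 Ω.
684.7 ohms lies inside that range.

yes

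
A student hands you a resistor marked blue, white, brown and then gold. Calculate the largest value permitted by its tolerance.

Blue → 6 (first significant figure)
White → 9 (second significant figure)
Brown → ×10 multiplier
Gold → ±5% tolerance
69 × 10 = 690 Ω
Largest = 690 × (1 + 5/100) = 724.5 Ω.

724.5 Ω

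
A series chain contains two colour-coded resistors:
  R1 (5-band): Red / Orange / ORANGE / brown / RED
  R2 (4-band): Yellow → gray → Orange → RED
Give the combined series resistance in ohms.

R1: red, orange, orange → 233; brown ×10 → 2330 Ω.
R2: yellow, grey → 48; orange ×10^3 → 48000 Ω.
Series: 2330 + 48000 = 50330 Ω.

50330 Ω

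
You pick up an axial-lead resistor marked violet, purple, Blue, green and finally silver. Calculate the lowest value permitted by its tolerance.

69840000 Ω

Violet → 7 (first significant figure)
Violet → 7 (second significant figure)
Blue → 6 (third significant figure)
Green → ×10^5 multiplier
Silver → ±10% tolerance
776 × 100000 = 77600000 Ω
Lowest = 77600000 × (1 − 10/100) = 69840000 Ω.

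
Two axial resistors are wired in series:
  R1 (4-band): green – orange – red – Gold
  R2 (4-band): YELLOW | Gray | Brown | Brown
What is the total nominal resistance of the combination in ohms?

R1: green, orange → 53; red ×10^2 → 5300 Ω.
R2: yellow, grey → 48; brown ×10 → 480 Ω.
Series: 5300 + 480 = 5780 Ω.

5780 Ω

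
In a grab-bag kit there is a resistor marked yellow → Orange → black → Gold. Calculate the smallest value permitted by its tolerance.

Yellow → 4 (first significant figure)
Orange → 3 (second significant figure)
Black → ×1 multiplier
Gold → ±5% tolerance
43 × 1 = 43 Ω
Smallest = 43 × (1 − 5/100) = 40.85 Ω.

40.85 Ω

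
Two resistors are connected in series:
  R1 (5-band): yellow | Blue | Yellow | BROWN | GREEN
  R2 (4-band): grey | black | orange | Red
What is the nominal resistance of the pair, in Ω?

R1: yellow, blue, yellow → 464; brown ×10 → 4640 Ω.
R2: grey, black → 80; orange ×10^3 → 80000 Ω.
Series: 4640 + 80000 = 84640 Ω.

84640 Ω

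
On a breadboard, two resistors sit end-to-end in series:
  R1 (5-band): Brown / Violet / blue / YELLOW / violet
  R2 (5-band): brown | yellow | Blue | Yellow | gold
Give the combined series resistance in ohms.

R1: brown, violet, blue → 176; yellow ×10^4 → 1760000 Ω.
R2: brown, yellow, blue → 146; yellow ×10^4 → 1460000 Ω.
Series: 1760000 + 1460000 = 3220000 Ω.

3220000 Ω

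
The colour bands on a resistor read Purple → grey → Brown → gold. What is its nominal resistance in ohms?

780 Ω

Violet → 7 (first significant figure)
Grey → 8 (second significant figure)
Brown → ×10 multiplier
78 × 10 = 780 Ω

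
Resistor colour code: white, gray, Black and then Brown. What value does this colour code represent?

98 Ω

White → 9 (first significant figure)
Grey → 8 (second significant figure)
Black → ×1 multiplier
98 × 1 = 98 Ω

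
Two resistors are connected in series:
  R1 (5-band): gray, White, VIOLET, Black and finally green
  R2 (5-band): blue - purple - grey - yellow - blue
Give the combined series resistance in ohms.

6780897 Ω

R1: grey, white, violet → 897; black ×1 → 897 Ω.
R2: blue, violet, grey → 678; yellow ×10^4 → 6780000 Ω.
Series: 897 + 6780000 = 6780897 Ω.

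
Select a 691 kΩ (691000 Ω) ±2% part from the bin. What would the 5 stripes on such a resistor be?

691000 Ω = 691 × 10^3.
6 → blue
9 → white
1 → brown
Multiplier 10^3 → orange.
±2% tolerance → red.

blue, white, brown, orange, red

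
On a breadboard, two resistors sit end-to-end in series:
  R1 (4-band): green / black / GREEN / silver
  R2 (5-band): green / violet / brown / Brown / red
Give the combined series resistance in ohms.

R1: green, black → 50; green ×10^5 → 5000000 Ω.
R2: green, violet, brown → 571; brown ×10 → 5710 Ω.
Series: 5000000 + 5710 = 5005710 Ω.

5005710 Ω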